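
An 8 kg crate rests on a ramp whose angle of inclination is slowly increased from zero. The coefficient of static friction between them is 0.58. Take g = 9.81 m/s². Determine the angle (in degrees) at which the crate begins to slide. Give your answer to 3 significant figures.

30.1°

At the threshold of sliding, static friction is at its maximum μ_s N and exactly balances the weight component along the incline: mg sin θ = μ_s mg cos θ.
Hence tan θ = μ_s = 0.58, so θ = arctan(0.58) = 30.1137°.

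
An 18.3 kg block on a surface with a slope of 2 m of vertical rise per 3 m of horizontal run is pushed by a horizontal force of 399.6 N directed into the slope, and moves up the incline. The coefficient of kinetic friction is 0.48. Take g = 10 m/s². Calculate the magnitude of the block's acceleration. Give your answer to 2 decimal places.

The horizontal push has components F cos 33.69° = 399.6 × 0.8321 = 332.507 N up the incline and F sin 33.69° = 399.6 × 0.5547 = 221.658 N pressing into the surface.
The normal force is therefore N = mg cos 33.69° + F sin 33.69° = 152.274 + 221.658 = 373.932 N, and kinetic friction down the slope is μN = 0.48 × 373.932 = 179.487 N.
Along the incline: F cos 33.69° − mg sin 33.69° − μN = ma, so 332.507 − 101.510 − 179.487 = 18.3 a, giving a = 2.8148 m/s².

2.81 m/s²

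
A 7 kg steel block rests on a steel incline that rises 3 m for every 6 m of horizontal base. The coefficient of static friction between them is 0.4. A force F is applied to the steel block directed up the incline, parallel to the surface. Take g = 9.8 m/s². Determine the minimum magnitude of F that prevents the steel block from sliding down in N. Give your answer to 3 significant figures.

6.14 N

The normal force is N = mg cos 26.57° = 61.358 N. With F at its minimum the steel block is on the verge of sliding down, so static friction is at its maximum μ_s N = 0.4 × 61.358 = 24.543 N and acts up the slope.
Equilibrium along the incline: F + μ_s N = mg sin 26.57°, so F = 30.679 − 24.543 = 6.136 N.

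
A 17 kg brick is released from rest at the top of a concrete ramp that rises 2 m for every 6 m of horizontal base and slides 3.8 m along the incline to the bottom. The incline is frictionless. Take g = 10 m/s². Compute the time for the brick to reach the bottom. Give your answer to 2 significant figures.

1.6 s

The weight component along the incline is mg sin 18.43° = 53.759 N and the normal force is N = mg cos 18.43° = 161.276 N.
With no friction, a = g sin 18.43° = 3.1623 m/s².
Starting from rest, L = ½at², so t = √(2L/a) = √(2 × 3.8 / 3.1623) = 1.5503 s.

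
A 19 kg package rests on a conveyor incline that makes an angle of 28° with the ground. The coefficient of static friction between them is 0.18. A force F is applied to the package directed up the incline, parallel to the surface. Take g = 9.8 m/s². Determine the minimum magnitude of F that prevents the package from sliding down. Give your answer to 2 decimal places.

The normal force is N = mg cos 28° = 164.405 N. With F at its minimum the package is on the verge of sliding down, so static friction is at its maximum μ_s N = 0.18 × 164.405 = 29.593 N and acts up the slope.
Equilibrium along the incline: F + μ_s N = mg sin 28°, so F = 87.416 − 29.593 = 57.823 N.

57.82 N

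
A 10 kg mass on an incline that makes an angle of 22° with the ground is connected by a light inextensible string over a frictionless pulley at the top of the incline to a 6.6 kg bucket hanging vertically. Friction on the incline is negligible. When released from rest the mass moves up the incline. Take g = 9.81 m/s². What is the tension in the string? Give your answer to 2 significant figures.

54 N

For the mass on the incline: the weight component along the slope is m₁g sin 22° = 10 × 9.81 × 0.3746 = 36.748 N and the normal force is N = m₁g cos 22° = 90.957 N.
Newton's second law for the mass (up-slope positive): T − 36.748 = 10 a. For the hanging bucket (downward positive): 6.6 × 9.81 − T = 6.6 a.
Adding the two equations eliminates T: 27.998 = 16.6 a, so a = 1.6866 m/s².
Then from the hanging bucket's equation, T = 6.6 × (9.81 − 1.6866) = 53.614 N.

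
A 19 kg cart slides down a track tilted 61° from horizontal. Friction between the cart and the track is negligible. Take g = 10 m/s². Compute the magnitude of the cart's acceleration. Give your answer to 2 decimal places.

8.75 m/s²

Resolving the weight along the incline: the component pulling the cart down the slope is mg sin 61° = 19 × 10 × 0.8746 = 166.174 N, and the normal force is N = mg cos 61° = 19 × 10 × 0.4848 = 92.112 N.
With no friction the net force along the incline is 166.174 N, so a = g sin 61° = 166.174 / 19 = 8.7460 m/s².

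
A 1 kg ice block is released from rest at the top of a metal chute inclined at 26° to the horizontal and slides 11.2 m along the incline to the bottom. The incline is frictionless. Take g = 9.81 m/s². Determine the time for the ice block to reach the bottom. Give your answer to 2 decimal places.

2.28 s

The weight component along the incline is mg sin 26° = 4.300 N and the normal force is N = mg cos 26° = 8.817 N.
With no friction, a = g sin 26° = 4.3004 m/s².
Starting from rest, L = ½at², so t = √(2L/a) = √(2 × 11.2 / 4.3004) = 2.2823 s.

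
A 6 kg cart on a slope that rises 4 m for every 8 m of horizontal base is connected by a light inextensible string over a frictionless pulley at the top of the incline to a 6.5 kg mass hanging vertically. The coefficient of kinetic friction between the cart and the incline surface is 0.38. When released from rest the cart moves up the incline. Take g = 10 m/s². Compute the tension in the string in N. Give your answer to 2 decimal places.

55.76 N

For the cart on the incline: the weight component along the slope is m₁g sin 26.57° = 6 × 10 × 0.4472 = 26.832 N and the normal force is N = m₁g cos 26.57° = 53.666 N.
Kinetic friction opposes the cart's motion up the incline: f = μN = 0.38 × 53.666 = 20.393 N acting down the slope.
Newton's second law for the cart (up-slope positive): T − 26.832 − 20.393 = 6 a. For the hanging mass (downward positive): 6.5 × 10 − T = 6.5 a.
Adding the two equations eliminates T: 17.775 = 12.5 a, so a = 1.4220 m/s².
Then from the hanging mass's equation, T = 6.5 × (10 − 1.4220) = 55.757 N.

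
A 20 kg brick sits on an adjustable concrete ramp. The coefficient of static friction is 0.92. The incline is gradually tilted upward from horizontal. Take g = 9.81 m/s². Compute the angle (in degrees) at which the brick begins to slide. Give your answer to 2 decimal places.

At the threshold of sliding, static friction is at its maximum μ_s N and exactly balances the weight component along the incline: mg sin θ = μ_s mg cos θ.
Hence tan θ = μ_s = 0.92, so θ = arctan(0.92) = 42.6141°.

42.61°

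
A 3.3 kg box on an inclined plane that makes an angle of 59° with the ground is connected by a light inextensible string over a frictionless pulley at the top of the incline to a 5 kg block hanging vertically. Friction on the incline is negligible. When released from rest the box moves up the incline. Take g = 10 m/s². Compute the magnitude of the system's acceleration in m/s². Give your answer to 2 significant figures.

For the box on the incline: the weight component along the slope is m₁g sin 59° = 3.3 × 10 × 0.8572 = 28.288 N and the normal force is N = m₁g cos 59° = 16.996 N.
Newton's second law for the box (up-slope positive): T − 28.288 = 3.3 a. For the hanging block (downward positive): 5 × 10 − T = 5 a.
Adding the two equations eliminates T: 21.712 = 8.3 a, so a = 2.6159 m/s².

2.6 m/s²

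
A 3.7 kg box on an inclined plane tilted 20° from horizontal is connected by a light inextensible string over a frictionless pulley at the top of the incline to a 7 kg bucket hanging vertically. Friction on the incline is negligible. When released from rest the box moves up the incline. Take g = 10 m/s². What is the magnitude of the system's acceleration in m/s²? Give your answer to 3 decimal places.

For the box on the incline: the weight component along the slope is m₁g sin 20° = 3.7 × 10 × 0.3420 = 12.654 N and the normal force is N = m₁g cos 20° = 34.769 N.
Newton's second law for the box (up-slope positive): T − 12.654 = 3.7 a. For the hanging bucket (downward positive): 7 × 10 − T = 7 a.
Adding the two equations eliminates T: 57.346 = 10.7 a, so a = 5.3594 m/s².

5.359 m/s²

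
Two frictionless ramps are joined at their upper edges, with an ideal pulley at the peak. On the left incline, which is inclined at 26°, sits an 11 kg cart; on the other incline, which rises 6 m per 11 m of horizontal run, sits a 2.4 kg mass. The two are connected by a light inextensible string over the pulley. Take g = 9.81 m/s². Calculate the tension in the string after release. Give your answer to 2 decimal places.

17.73 N

Resolve each weight along its own incline: the 11 kg mass has component 11 × 9.81 × sin 26° = 47.305 N down its slope, and the 2.4 kg mass has 2.4 × 9.81 × sin 28.61° = 11.274 N down its slope.
The 11 kg side's 47.305 N exceeds the other side's 11.274 N, so that mass slides down and the 2.4 kg mass slides up. Taking that direction as positive, Newton's second law for the whole system gives 47.305 − 11.274 = (11 + 2.4) a, so a = 36.031 / 13.4 = 2.6889 m/s².
For the 2.4 kg mass (up-slope positive): T − 11.274 = 2.4 × 2.6889, so T = 17.727 N.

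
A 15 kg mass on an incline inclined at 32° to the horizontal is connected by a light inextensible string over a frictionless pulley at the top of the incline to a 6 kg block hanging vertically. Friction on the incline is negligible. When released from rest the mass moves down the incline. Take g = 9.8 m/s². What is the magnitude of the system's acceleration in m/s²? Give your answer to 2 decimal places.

For the mass on the incline: the weight component along the slope is m₁g sin 32° = 15 × 9.8 × 0.5299 = 77.895 N and the normal force is N = m₁g cos 32° = 124.663 N.
Newton's second law for the mass (down-slope positive): 77.895 − T = 15 a. For the hanging block (upward positive): T − 6 × 9.8 = 6 a.
Adding the two equations eliminates T: 19.095 = 21 a, so a = 0.9093 m/s².

0.91 m/s²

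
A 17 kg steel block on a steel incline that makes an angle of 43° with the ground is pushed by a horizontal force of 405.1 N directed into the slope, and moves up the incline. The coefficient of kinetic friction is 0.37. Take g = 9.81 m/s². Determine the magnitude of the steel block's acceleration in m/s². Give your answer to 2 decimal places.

2.07 m/s²

The horizontal push has components F cos 43° = 405.1 × 0.7314 = 296.290 N up the incline and F sin 43° = 405.1 × 0.6820 = 276.278 N pressing into the surface.
The normal force is therefore N = mg cos 43° + F sin 43° = 121.976 + 276.278 = 398.254 N, and kinetic friction down the slope is μN = 0.37 × 398.254 = 147.354 N.
Along the incline: F cos 43° − mg sin 43° − μN = ma, so 296.290 − 113.737 − 147.354 = 17 a, giving a = 2.0705 m/s².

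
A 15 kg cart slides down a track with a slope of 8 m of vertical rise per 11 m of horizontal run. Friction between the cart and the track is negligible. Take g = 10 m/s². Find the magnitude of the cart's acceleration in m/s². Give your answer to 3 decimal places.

Resolving the weight along the incline: the component pulling the cart down the slope is mg sin 36.03° = 15 × 10 × 0.5882 = 88.230 N, and the normal force is N = mg cos 36.03° = 15 × 10 × 0.8087 = 121.305 N.
With no friction the net force along the incline is 88.230 N, so a = g sin 36.03° = 88.230 / 15 = 5.8820 m/s².

5.882 m/s²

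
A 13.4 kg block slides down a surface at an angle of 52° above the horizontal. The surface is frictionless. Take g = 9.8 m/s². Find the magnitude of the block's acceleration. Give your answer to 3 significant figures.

Resolving the weight along the incline: the component pulling the block down the slope is mg sin 52° = 13.4 × 9.8 × 0.7880 = 103.480 N, and the normal force is N = mg cos 52° = 13.4 × 9.8 × 0.6157 = 80.854 N.
With no friction the net force along the incline is 103.480 N, so a = g sin 52° = 103.480 / 13.4 = 7.7224 m/s².

7.72 m/s²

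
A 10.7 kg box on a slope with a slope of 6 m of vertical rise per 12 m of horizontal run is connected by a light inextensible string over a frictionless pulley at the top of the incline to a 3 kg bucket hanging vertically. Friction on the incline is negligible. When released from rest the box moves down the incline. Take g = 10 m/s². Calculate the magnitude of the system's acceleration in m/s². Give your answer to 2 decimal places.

For the box on the incline: the weight component along the slope is m₁g sin 26.57° = 10.7 × 10 × 0.4472 = 47.850 N and the normal force is N = m₁g cos 26.57° = 95.704 N.
Newton's second law for the box (down-slope positive): 47.850 − T = 10.7 a. For the hanging bucket (upward positive): T − 3 × 10 = 3 a.
Adding the two equations eliminates T: 17.850 = 13.7 a, so a = 1.3029 m/s².

1.30 m/s²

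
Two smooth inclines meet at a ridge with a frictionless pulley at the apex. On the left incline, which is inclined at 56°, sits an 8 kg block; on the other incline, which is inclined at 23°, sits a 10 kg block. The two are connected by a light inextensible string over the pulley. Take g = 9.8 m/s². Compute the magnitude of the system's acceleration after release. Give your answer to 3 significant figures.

1.48 m/s²

Resolve each weight along its own incline: the 8 kg mass has component 8 × 9.8 × sin 56° = 64.997 N down its slope, and the 10 kg mass has 10 × 9.8 × sin 23° = 38.292 N down its slope.
The 8 kg side's 64.997 N exceeds the other side's 38.292 N, so that mass slides down and the 10 kg mass slides up. Taking that direction as positive, Newton's second law for the whole system gives 64.997 − 38.292 = (8 + 10) a, so a = 26.705 / 18 = 1.4836 m/s².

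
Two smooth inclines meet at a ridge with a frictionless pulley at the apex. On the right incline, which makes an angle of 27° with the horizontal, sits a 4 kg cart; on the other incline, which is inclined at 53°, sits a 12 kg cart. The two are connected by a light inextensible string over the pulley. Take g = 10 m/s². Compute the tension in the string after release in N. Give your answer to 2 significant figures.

Resolve each weight along its own incline: the 4 kg mass has component 4 × 10 × sin 27° = 18.160 N down its slope, and the 12 kg mass has 12 × 10 × sin 53° = 95.836 N down its slope.
The 12 kg side's 95.836 N exceeds the other side's 18.160 N, so that mass slides down and the 4 kg mass slides up. Taking that direction as positive, Newton's second law for the whole system gives 95.836 − 18.160 = (4 + 12) a, so a = 77.676 / 16 = 4.8548 m/s².
For the 4 kg mass (up-slope positive): T − 18.160 = 4 × 4.8548, so T = 37.579 N.

38 N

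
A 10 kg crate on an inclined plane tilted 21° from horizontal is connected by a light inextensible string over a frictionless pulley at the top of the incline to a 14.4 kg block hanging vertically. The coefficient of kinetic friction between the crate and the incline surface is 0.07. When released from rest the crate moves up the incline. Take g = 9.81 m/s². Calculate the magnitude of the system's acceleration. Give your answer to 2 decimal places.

For the crate on the incline: the weight component along the slope is m₁g sin 21° = 10 × 9.81 × 0.3584 = 35.159 N and the normal force is N = m₁g cos 21° = 91.584 N.
Kinetic friction opposes the crate's motion up the incline: f = μN = 0.07 × 91.584 = 6.411 N acting down the slope.
Newton's second law for the crate (up-slope positive): T − 35.159 − 6.411 = 10 a. For the hanging block (downward positive): 14.4 × 9.81 − T = 14.4 a.
Adding the two equations eliminates T: 99.694 = 24.4 a, so a = 4.0858 m/s².

4.09 m/s²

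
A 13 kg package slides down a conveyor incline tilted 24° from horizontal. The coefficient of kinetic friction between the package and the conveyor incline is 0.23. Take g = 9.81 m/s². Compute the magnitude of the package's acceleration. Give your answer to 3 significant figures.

Resolving the weight along the incline: the component pulling the package down the slope is mg sin 24° = 13 × 9.81 × 0.4067 = 51.866 N, and the normal force is N = mg cos 24° = 13 × 9.81 × 0.9135 = 116.499 N.
Kinetic friction acts up the slope with magnitude f = μN = 0.23 × 116.499 = 26.795 N.
Net force along the incline is 51.866 − 26.795 = 25.071 N, so a = 25.071 / 13 = 1.9285 m/s².

1.93 m/s²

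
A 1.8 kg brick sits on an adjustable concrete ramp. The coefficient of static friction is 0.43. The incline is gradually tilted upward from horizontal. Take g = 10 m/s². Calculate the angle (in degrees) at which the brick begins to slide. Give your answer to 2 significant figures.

23°

At the threshold of sliding, static friction is at its maximum μ_s N and exactly balances the weight component along the incline: mg sin θ = μ_s mg cos θ.
Hence tan θ = μ_s = 0.43, so θ = arctan(0.43) = 23.2677°.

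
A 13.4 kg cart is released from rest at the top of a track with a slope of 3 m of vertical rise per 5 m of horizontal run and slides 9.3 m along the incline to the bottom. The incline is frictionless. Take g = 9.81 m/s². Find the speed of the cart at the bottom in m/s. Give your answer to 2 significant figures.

9.7 m/s

The weight component along the incline is mg sin 30.96° = 67.633 N and the normal force is N = mg cos 30.96° = 112.721 N.
With no friction, a = g sin 30.96° = 5.0472 m/s².
Starting from rest over a distance of 9.3 m, v² = 2aL = 2 × 5.0472 × 9.3 = 93.8779, so v = 9.6891 m/s.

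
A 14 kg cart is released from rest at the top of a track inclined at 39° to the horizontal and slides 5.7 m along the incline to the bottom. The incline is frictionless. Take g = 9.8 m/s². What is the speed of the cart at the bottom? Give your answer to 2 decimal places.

8.38 m/s

The weight component along the incline is mg sin 39° = 86.343 N and the normal force is N = mg cos 39° = 106.624 N.
With no friction, a = g sin 39° = 6.1673 m/s².
Starting from rest over a distance of 5.7 m, v² = 2aL = 2 × 6.1673 × 5.7 = 70.3072, so v = 8.3849 m/s.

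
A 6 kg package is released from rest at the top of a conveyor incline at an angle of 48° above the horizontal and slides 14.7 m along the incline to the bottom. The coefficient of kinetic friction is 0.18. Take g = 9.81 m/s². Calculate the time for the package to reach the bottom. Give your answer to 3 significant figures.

The weight component along the incline is mg sin 48° = 43.742 N and the normal force is N = mg cos 48° = 39.385 N.
Friction up the slope is f = μN = 0.18 × 39.385 = 7.089 N, so the net downslope force is 43.742 − 7.089 = 36.653 N and a = 36.653 / 6 = 6.1088 m/s².
Starting from rest, L = ½at², so t = √(2L/a) = √(2 × 14.7 / 6.1088) = 2.1938 s.

2.19 s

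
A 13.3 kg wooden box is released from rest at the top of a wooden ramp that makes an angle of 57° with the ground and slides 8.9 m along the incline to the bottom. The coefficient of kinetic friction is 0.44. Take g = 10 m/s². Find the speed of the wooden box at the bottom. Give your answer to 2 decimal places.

The weight component along the incline is mg sin 57° = 111.543 N and the normal force is N = mg cos 57° = 72.437 N.
Friction up the slope is f = μN = 0.44 × 72.437 = 31.872 N, so the net downslope force is 111.543 − 31.872 = 79.671 N and a = 79.671 / 13.3 = 5.9903 m/s².
Starting from rest over a distance of 8.9 m, v² = 2aL = 2 × 5.9903 × 8.9 = 106.6273, so v = 10.3260 m/s.

10.33 m/s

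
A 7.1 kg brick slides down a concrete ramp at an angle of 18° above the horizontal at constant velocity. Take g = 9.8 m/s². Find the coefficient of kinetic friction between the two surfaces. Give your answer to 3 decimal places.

0.325

At constant velocity the net force along the incline is zero: mg sin 18° = μ mg cos 18°.
So μ = tan 18° = 0.3090 / 0.9511 = 0.3249.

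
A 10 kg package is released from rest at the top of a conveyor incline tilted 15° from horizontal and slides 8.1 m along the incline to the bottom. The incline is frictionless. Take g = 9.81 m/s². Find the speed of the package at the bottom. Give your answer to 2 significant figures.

The weight component along the incline is mg sin 15° = 25.390 N and the normal force is N = mg cos 15° = 94.757 N.
With no friction, a = g sin 15° = 2.5390 m/s².
Starting from rest over a distance of 8.1 m, v² = 2aL = 2 × 2.5390 × 8.1 = 41.1318, so v = 6.4134 m/s.

6.4 m/s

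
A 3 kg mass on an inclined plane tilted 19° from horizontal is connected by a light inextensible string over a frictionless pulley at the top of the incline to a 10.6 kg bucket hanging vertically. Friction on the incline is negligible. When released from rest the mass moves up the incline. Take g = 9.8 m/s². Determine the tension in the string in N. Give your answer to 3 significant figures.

30.4 N

For the mass on the incline: the weight component along the slope is m₁g sin 19° = 3 × 9.8 × 0.3256 = 9.573 N and the normal force is N = m₁g cos 19° = 27.798 N.
Newton's second law for the mass (up-slope positive): T − 9.573 = 3 a. For the hanging bucket (downward positive): 10.6 × 9.8 − T = 10.6 a.
Adding the two equations eliminates T: 94.307 = 13.6 a, so a = 6.9343 m/s².
Then from the hanging bucket's equation, T = 10.6 × (9.8 − 6.9343) = 30.376 N.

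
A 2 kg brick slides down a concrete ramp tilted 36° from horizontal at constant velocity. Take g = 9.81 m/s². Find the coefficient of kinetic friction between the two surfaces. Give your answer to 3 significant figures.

0.727

At constant velocity the net force along the incline is zero: mg sin 36° = μ mg cos 36°.
So μ = tan 36° = 0.5878 / 0.8090 = 0.7266.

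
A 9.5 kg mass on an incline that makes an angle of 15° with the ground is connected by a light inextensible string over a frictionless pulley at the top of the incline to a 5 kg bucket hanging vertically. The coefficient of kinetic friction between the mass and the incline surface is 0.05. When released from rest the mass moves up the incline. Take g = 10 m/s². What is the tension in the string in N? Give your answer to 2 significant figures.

For the mass on the incline: the weight component along the slope is m₁g sin 15° = 9.5 × 10 × 0.2588 = 24.586 N and the normal force is N = m₁g cos 15° = 91.763 N.
Kinetic friction opposes the mass's motion up the incline: f = μN = 0.05 × 91.763 = 4.588 N acting down the slope.
Newton's second law for the mass (up-slope positive): T − 24.586 − 4.588 = 9.5 a. For the hanging bucket (downward positive): 5 × 10 − T = 5 a.
Adding the two equations eliminates T: 20.826 = 14.5 a, so a = 1.4363 m/s².
Then from the hanging bucket's equation, T = 5 × (10 − 1.4363) = 42.819 N.

43 N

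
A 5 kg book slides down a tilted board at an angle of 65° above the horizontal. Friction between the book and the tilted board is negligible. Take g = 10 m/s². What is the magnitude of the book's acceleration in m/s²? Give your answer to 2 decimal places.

Resolving the weight along the incline: the component pulling the book down the slope is mg sin 65° = 5 × 10 × 0.9063 = 45.315 N, and the normal force is N = mg cos 65° = 5 × 10 × 0.4226 = 21.130 N.
With no friction the net force along the incline is 45.315 N, so a = g sin 65° = 45.315 / 5 = 9.0630 m/s².

9.06 m/s²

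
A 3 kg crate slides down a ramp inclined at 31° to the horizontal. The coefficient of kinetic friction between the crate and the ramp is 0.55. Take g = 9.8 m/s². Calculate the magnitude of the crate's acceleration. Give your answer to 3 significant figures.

Resolving the weight along the incline: the component pulling the crate down the slope is mg sin 31° = 3 × 9.8 × 0.5150 = 15.141 N, and the normal force is N = mg cos 31° = 3 × 9.8 × 0.8572 = 25.202 N.
Kinetic friction acts up the slope with magnitude f = μN = 0.55 × 25.202 = 13.861 N.
Net force along the incline is 15.141 − 13.861 = 1.280 N, so a = 1.280 / 3 = 0.4267 m/s².

0.427 m/s²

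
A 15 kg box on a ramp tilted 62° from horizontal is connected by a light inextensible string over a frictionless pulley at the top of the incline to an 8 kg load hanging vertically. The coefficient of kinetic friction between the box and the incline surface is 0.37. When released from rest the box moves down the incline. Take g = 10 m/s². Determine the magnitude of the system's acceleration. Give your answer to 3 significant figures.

1.15 m/s²

For the box on the incline: the weight component along the slope is m₁g sin 62° = 15 × 10 × 0.8829 = 132.435 N and the normal force is N = m₁g cos 62° = 70.421 N.
Kinetic friction opposes the box's motion down the incline: f = μN = 0.37 × 70.421 = 26.056 N acting up the slope.
Newton's second law for the box (down-slope positive): 132.435 − 26.056 − T = 15 a. For the hanging load (upward positive): T − 8 × 10 = 8 a.
Adding the two equations eliminates T: 26.379 = 23 a, so a = 1.1469 m/s².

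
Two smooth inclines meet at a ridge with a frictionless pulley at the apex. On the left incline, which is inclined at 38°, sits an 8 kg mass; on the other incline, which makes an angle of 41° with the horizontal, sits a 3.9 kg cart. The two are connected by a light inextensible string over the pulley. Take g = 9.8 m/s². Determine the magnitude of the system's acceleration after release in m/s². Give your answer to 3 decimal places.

Resolve each weight along its own incline: the 8 kg mass has component 8 × 9.8 × sin 38° = 48.268 N down its slope, and the 3.9 kg mass has 3.9 × 9.8 × sin 41° = 25.075 N down its slope.
The 8 kg side's 48.268 N exceeds the other side's 25.075 N, so that mass slides down and the 3.9 kg mass slides up. Taking that direction as positive, Newton's second law for the whole system gives 48.268 − 25.075 = (8 + 3.9) a, so a = 23.193 / 11.9 = 1.9490 m/s².

1.949 m/s²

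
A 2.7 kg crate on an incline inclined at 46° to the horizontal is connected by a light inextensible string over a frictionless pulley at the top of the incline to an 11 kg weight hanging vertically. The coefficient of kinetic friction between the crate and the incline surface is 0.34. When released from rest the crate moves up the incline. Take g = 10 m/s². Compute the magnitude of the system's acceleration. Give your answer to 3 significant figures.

For the crate on the incline: the weight component along the slope is m₁g sin 46° = 2.7 × 10 × 0.7193 = 19.421 N and the normal force is N = m₁g cos 46° = 18.756 N.
Kinetic friction opposes the crate's motion up the incline: f = μN = 0.34 × 18.756 = 6.377 N acting down the slope.
Newton's second law for the crate (up-slope positive): T − 19.421 − 6.377 = 2.7 a. For the hanging weight (downward positive): 11 × 10 − T = 11 a.
Adding the two equations eliminates T: 84.202 = 13.7 a, so a = 6.1461 m/s².

6.15 m/s²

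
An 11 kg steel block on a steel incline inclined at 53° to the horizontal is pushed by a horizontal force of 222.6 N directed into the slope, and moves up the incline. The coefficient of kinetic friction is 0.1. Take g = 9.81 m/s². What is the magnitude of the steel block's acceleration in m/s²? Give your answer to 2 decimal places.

2.14 m/s²

The horizontal push has components F cos 53° = 222.6 × 0.6018 = 133.961 N up the incline and F sin 53° = 222.6 × 0.7986 = 177.768 N pressing into the surface.
The normal force is therefore N = mg cos 53° + F sin 53° = 64.940 + 177.768 = 242.708 N, and kinetic friction down the slope is μN = 0.1 × 242.708 = 24.271 N.
Along the incline: F cos 53° − mg sin 53° − μN = ma, so 133.961 − 86.177 − 24.271 = 11 a, giving a = 2.1375 m/s².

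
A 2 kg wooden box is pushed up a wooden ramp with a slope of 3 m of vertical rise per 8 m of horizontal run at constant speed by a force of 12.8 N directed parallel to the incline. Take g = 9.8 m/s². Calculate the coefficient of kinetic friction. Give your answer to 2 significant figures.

At constant speed ΣF = 0 along the incline. The applied 12.8 N acts up the slope; the weight component mg sin 20.56° = 6.882 N and kinetic friction μN both act down the slope.
So 12.8 = 6.882 + μ × 18.352, giving μ = (12.8 − 6.882) / 18.352 = 0.3225.

0.32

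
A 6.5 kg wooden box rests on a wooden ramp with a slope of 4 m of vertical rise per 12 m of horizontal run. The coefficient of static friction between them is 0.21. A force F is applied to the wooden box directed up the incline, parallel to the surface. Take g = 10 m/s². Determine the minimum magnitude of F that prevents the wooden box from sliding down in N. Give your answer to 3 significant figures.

The normal force is N = mg cos 18.43° = 61.664 N. With F at its minimum the wooden box is on the verge of sliding down, so static friction is at its maximum μ_s N = 0.21 × 61.664 = 12.949 N and acts up the slope.
Equilibrium along the incline: F + μ_s N = mg sin 18.43°, so F = 20.555 − 12.949 = 7.606 N.

7.61 N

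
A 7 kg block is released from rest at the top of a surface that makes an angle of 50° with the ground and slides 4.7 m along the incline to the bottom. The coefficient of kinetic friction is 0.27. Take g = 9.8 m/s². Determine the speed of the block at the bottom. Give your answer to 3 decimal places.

The weight component along the incline is mg sin 50° = 52.551 N and the normal force is N = mg cos 50° = 44.095 N.
Friction up the slope is f = μN = 0.27 × 44.095 = 11.906 N, so the net downslope force is 52.551 − 11.906 = 40.645 N and a = 40.645 / 7 = 5.8064 m/s².
Starting from rest over a distance of 4.7 m, v² = 2aL = 2 × 5.8064 × 4.7 = 54.5802, so v = 7.3878 m/s.

7.388 m/s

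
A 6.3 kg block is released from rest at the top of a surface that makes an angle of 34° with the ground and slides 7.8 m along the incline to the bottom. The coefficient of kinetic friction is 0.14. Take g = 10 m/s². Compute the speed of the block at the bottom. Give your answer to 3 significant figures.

8.31 m/s

The weight component along the incline is mg sin 34° = 35.229 N and the normal force is N = mg cos 34° = 52.229 N.
Friction up the slope is f = μN = 0.14 × 52.229 = 7.312 N, so the net downslope force is 35.229 − 7.312 = 27.917 N and a = 27.917 / 6.3 = 4.4313 m/s².
Starting from rest over a distance of 7.8 m, v² = 2aL = 2 × 4.4313 × 7.8 = 69.1283, so v = 8.3143 m/s.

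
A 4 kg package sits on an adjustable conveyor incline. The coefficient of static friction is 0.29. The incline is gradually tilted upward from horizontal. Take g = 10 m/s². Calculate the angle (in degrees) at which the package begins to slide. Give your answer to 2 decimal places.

At the threshold of sliding, static friction is at its maximum μ_s N and exactly balances the weight component along the incline: mg sin θ = μ_s mg cos θ.
Hence tan θ = μ_s = 0.29, so θ = arctan(0.29) = 16.1722°.

16.17°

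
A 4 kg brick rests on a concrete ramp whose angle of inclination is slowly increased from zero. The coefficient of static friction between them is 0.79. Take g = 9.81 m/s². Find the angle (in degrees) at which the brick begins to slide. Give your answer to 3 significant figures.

At the threshold of sliding, static friction is at its maximum μ_s N and exactly balances the weight component along the incline: mg sin θ = μ_s mg cos θ.
Hence tan θ = μ_s = 0.79, so θ = arctan(0.79) = 38.3087°.

38.3°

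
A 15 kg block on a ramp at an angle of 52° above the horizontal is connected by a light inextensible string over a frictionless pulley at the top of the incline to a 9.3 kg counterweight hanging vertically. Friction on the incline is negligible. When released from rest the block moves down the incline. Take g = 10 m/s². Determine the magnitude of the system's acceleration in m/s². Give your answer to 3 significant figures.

For the block on the incline: the weight component along the slope is m₁g sin 52° = 15 × 10 × 0.7880 = 118.200 N and the normal force is N = m₁g cos 52° = 92.349 N.
Newton's second law for the block (down-slope positive): 118.200 − T = 15 a. For the hanging counterweight (upward positive): T − 9.3 × 10 = 9.3 a.
Adding the two equations eliminates T: 25.200 = 24.3 a, so a = 1.0370 m/s².

1.04 m/s²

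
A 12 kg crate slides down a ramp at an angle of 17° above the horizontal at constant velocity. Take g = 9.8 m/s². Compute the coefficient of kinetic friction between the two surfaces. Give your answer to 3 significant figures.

0.306

At constant velocity the net force along the incline is zero: mg sin 17° = μ mg cos 17°.
So μ = tan 17° = 0.2924 / 0.9563 = 0.3058.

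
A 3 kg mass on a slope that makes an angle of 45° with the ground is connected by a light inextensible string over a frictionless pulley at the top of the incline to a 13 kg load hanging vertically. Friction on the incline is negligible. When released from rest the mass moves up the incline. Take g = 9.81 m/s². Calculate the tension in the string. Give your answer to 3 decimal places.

For the mass on the incline: the weight component along the slope is m₁g sin 45° = 3 × 9.81 × 0.7071 = 20.810 N and the normal force is N = m₁g cos 45° = 20.810 N.
Newton's second law for the mass (up-slope positive): T − 20.810 = 3 a. For the hanging load (downward positive): 13 × 9.81 − T = 13 a.
Adding the two equations eliminates T: 106.720 = 16 a, so a = 6.6700 m/s².
Then from the hanging load's equation, T = 13 × (9.81 − 6.6700) = 40.820 N.

40.820 N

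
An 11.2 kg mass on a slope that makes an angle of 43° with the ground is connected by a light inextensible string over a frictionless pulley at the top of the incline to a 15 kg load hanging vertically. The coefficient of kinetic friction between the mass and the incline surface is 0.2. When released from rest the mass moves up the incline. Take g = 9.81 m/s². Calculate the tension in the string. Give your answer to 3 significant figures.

115 N

For the mass on the incline: the weight component along the slope is m₁g sin 43° = 11.2 × 9.81 × 0.6820 = 74.933 N and the normal force is N = m₁g cos 43° = 80.355 N.
Kinetic friction opposes the mass's motion up the incline: f = μN = 0.2 × 80.355 = 16.071 N acting down the slope.
Newton's second law for the mass (up-slope positive): T − 74.933 − 16.071 = 11.2 a. For the hanging load (downward positive): 15 × 9.81 − T = 15 a.
Adding the two equations eliminates T: 56.146 = 26.2 a, so a = 2.1430 m/s².
Then from the hanging load's equation, T = 15 × (9.81 − 2.1430) = 115.005 N.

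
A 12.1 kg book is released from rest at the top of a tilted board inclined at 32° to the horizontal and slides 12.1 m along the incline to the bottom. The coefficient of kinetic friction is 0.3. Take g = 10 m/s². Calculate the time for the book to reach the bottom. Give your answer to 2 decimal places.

2.96 s

The weight component along the incline is mg sin 32° = 64.120 N and the normal force is N = mg cos 32° = 102.614 N.
Friction up the slope is f = μN = 0.3 × 102.614 = 30.784 N, so the net downslope force is 64.120 − 30.784 = 33.336 N and a = 33.336 / 12.1 = 2.7550 m/s².
Starting from rest, L = ½at², so t = √(2L/a) = √(2 × 12.1 / 2.7550) = 2.9638 s.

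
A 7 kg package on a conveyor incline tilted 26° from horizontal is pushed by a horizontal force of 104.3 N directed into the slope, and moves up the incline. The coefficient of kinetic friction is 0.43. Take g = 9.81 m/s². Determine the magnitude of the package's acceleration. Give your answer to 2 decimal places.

The horizontal push has components F cos 26° = 104.3 × 0.8988 = 93.745 N up the incline and F sin 26° = 104.3 × 0.4384 = 45.725 N pressing into the surface.
The normal force is therefore N = mg cos 26° + F sin 26° = 61.721 + 45.725 = 107.446 N, and kinetic friction down the slope is μN = 0.43 × 107.446 = 46.202 N.
Along the incline: F cos 26° − mg sin 26° − μN = ma, so 93.745 − 30.105 − 46.202 = 7 a, giving a = 2.4911 m/s².

2.49 m/s²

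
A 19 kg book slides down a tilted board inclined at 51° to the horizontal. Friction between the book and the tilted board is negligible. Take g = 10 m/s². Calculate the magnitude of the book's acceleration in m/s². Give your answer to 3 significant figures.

Resolving the weight along the incline: the component pulling the book down the slope is mg sin 51° = 19 × 10 × 0.7771 = 147.649 N, and the normal force is N = mg cos 51° = 19 × 10 × 0.6293 = 119.567 N.
With no friction the net force along the incline is 147.649 N, so a = g sin 51° = 147.649 / 19 = 7.7710 m/s².

7.77 m/s²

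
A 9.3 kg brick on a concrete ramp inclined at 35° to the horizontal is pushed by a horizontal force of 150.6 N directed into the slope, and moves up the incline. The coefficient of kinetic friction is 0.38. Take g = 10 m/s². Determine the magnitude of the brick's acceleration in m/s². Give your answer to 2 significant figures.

The horizontal push has components F cos 35° = 150.6 × 0.8192 = 123.372 N up the incline and F sin 35° = 150.6 × 0.5736 = 86.384 N pressing into the surface.
The normal force is therefore N = mg cos 35° + F sin 35° = 76.186 + 86.384 = 162.570 N, and kinetic friction down the slope is μN = 0.38 × 162.570 = 61.777 N.
Along the incline: F cos 35° − mg sin 35° − μN = ma, so 123.372 − 53.345 − 61.777 = 9.3 a, giving a = 0.8871 m/s².

0.89 m/s²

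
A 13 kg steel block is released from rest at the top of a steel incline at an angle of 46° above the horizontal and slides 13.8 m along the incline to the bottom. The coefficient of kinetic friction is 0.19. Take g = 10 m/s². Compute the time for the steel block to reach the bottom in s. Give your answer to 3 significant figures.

2.17 s

The weight component along the incline is mg sin 46° = 93.514 N and the normal force is N = mg cos 46° = 90.306 N.
Friction up the slope is f = μN = 0.19 × 90.306 = 17.158 N, so the net downslope force is 93.514 − 17.158 = 76.356 N and a = 76.356 / 13 = 5.8735 m/s².
Starting from rest, L = ½at², so t = √(2L/a) = √(2 × 13.8 / 5.8735) = 2.1677 s.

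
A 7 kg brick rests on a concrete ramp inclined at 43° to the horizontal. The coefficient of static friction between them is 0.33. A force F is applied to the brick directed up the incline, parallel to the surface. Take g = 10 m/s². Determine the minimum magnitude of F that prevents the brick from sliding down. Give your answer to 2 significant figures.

The normal force is N = mg cos 43° = 51.195 N. With F at its minimum the brick is on the verge of sliding down, so static friction is at its maximum μ_s N = 0.33 × 51.195 = 16.894 N and acts up the slope.
Equilibrium along the incline: F + μ_s N = mg sin 43°, so F = 47.740 − 16.894 = 30.846 N.

31 N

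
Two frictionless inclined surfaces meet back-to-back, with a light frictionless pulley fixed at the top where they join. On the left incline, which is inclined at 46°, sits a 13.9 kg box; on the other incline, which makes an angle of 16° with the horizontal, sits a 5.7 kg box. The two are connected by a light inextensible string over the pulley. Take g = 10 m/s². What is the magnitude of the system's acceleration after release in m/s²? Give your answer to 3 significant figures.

4.30 m/s²

Resolve each weight along its own incline: the 13.9 kg mass has component 13.9 × 10 × sin 46° = 99.988 N down its slope, and the 5.7 kg mass has 5.7 × 10 × sin 16° = 15.711 N down its slope.
The 13.9 kg side's 99.988 N exceeds the other side's 15.711 N, so that mass slides down and the 5.7 kg mass slides up. Taking that direction as positive, Newton's second law for the whole system gives 99.988 − 15.711 = (13.9 + 5.7) a, so a = 84.277 / 19.6 = 4.2998 m/s².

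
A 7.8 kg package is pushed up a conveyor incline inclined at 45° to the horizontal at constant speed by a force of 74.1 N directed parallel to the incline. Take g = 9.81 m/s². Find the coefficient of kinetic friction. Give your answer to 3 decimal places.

0.370

At constant speed ΣF = 0 along the incline. The applied 74.1 N acts up the slope; the weight component mg sin 45° = 54.106 N and kinetic friction μN both act down the slope.
So 74.1 = 54.106 + μ × 54.106, giving μ = (74.1 − 54.106) / 54.106 = 0.3695.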